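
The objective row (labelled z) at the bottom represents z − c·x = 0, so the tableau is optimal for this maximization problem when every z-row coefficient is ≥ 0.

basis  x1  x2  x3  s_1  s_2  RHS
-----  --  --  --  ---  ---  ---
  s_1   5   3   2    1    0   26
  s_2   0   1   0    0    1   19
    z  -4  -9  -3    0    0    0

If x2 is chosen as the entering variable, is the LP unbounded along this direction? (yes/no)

Column x2 has positive entries in row(s) 1, 2, so the ratio test bounds it — not unbounded.

no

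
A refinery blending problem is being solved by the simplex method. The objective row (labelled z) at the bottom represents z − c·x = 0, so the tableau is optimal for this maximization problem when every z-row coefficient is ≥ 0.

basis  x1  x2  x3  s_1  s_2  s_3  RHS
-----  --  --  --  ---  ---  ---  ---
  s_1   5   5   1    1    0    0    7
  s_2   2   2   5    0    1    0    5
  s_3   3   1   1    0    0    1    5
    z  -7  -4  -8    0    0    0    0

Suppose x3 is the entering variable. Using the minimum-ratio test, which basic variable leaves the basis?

s_2

Column x3 entries and ratios — s_1: 7/1 = 7; s_2: 5/5 = 1; s_3: 5/1 = 5.
Smallest ratio is 1 in the row of s_2, so s_2 leaves.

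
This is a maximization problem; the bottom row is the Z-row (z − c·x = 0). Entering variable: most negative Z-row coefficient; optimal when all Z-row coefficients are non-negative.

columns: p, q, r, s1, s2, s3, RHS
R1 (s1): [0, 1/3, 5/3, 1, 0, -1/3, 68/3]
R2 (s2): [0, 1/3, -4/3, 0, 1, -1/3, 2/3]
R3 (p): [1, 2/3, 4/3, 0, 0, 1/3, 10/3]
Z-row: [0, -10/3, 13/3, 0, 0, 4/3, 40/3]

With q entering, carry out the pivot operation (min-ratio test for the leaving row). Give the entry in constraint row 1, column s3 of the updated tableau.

Ratio test on column q — row 1: (68/3)/(1/3) = 68; row 2: (2/3)/(1/3) = 2; row 3: (10/3)/(2/3) = 5. Minimum is 2 at row 2 (s2 leaves); pivot element 1/3.
Divide row 2 by 1/3; eliminate column q from the other rows.
Row 1 update in column s3: -1/3 − (1/3)·(-1) = 0.

0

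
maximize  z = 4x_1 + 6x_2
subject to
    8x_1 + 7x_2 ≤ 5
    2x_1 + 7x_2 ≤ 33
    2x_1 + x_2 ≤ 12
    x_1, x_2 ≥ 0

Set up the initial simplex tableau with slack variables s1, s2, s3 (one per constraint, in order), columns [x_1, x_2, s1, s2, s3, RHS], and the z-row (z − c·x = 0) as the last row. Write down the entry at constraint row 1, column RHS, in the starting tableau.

The RHS of constraint 1 is b_1 = 5.

5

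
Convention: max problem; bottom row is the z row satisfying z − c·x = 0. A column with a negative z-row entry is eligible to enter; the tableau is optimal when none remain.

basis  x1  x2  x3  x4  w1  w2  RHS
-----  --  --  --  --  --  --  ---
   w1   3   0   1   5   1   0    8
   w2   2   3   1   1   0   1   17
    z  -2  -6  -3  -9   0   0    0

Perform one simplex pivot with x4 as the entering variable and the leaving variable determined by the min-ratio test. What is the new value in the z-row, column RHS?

72/5

Ratio test on column x4 — row 1: 8/5 = 8/5; row 2: 17/1 = 17. Minimum is 8/5 at row 1 (w1 leaves); pivot element 5.
Divide row 1 by 5; eliminate column x4 from the other rows.
z-row update in column RHS: 0 − (-9)·(8/5) = 72/5.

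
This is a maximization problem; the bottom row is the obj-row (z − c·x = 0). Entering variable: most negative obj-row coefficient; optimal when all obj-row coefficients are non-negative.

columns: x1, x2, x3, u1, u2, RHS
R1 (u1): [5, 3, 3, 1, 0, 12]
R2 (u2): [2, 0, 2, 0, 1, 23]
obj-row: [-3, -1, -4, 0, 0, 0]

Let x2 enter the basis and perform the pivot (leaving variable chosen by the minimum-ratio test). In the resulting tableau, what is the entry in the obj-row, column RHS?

Ratio test on column x2 — row 1: 12/3 = 4; row 2: entry 0 ≤ 0. Minimum is 4 at row 1 (u1 leaves); pivot element 3.
Divide row 1 by 3; eliminate column x2 from the other rows.
obj-row update in column RHS: 0 − (-1)·4 = 4.

4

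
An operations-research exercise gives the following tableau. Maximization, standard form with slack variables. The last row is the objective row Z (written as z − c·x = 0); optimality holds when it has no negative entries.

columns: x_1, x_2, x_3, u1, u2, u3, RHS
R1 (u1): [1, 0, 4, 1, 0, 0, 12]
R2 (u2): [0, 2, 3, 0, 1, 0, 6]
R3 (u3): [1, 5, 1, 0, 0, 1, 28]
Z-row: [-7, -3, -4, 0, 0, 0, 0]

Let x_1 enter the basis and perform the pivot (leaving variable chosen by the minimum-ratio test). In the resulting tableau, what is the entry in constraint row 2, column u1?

0

Ratio test on column x_1 — row 1: 12/1 = 12; row 2: entry 0 ≤ 0; row 3: 28/1 = 28. Minimum is 12 at row 1 (u1 leaves); pivot element 1.
Divide row 1 by 1; eliminate column x_1 from the other rows.
Row 2 update in column u1: 0 − 0·1 = 0.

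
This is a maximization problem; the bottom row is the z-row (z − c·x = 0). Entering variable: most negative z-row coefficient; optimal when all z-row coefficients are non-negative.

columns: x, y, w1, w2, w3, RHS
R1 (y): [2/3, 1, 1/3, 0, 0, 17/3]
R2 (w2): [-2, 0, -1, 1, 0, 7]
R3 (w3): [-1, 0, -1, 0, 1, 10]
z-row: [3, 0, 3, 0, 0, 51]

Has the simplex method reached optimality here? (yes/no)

Every z-row coefficient is ≥ 0, so the tableau is optimal.

yes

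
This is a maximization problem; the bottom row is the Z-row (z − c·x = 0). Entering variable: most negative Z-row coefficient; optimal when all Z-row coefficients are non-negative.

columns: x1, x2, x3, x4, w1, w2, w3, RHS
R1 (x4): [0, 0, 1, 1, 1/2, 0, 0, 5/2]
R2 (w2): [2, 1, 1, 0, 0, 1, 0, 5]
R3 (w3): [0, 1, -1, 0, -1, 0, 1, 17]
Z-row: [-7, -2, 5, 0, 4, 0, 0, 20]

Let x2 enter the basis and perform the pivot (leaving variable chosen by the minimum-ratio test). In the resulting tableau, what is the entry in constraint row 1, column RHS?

5/2

Ratio test on column x2 — row 1: entry 0 ≤ 0; row 2: 5/1 = 5; row 3: 17/1 = 17. Minimum is 5 at row 2 (w2 leaves); pivot element 1.
Divide row 2 by 1; eliminate column x2 from the other rows.
Row 1 update in column RHS: 5/2 − 0·5 = 5/2.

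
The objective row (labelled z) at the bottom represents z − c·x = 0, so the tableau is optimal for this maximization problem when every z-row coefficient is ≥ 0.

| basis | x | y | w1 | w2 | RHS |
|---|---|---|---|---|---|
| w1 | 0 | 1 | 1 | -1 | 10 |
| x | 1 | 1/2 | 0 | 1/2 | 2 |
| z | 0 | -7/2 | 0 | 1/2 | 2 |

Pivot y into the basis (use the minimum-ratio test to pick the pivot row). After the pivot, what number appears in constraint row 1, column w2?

-2

Ratio test on column y — row 1: 10/1 = 10; row 2: 2/(1/2) = 4. Minimum is 4 at row 2 (x leaves); pivot element 1/2.
Divide row 2 by 1/2; eliminate column y from the other rows.
Row 1 update in column w2: -1 − 1·1 = -2.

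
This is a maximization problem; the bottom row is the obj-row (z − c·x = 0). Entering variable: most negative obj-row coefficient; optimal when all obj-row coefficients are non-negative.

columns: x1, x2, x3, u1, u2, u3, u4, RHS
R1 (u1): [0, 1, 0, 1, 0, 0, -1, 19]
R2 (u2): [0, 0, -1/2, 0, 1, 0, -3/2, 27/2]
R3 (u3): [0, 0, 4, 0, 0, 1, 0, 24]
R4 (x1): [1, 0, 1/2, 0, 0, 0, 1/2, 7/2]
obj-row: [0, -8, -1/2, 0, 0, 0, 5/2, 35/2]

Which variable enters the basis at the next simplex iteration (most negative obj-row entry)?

x2

Negative obj-row entries: x2: -8, x3: -1/2.
The most negative is -8 in column x2, so x2 enters.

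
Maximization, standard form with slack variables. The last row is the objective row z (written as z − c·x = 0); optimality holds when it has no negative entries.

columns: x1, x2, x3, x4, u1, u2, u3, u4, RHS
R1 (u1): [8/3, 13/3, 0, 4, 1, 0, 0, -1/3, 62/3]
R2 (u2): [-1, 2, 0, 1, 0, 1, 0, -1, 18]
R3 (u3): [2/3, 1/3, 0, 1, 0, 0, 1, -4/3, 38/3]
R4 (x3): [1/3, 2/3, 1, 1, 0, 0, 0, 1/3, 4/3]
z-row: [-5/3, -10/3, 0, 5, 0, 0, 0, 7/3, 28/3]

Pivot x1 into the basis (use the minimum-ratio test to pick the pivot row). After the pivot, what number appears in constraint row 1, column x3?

Ratio test on column x1 — row 1: (62/3)/(8/3) = 31/4; row 2: entry -1 ≤ 0; row 3: (38/3)/(2/3) = 19; row 4: (4/3)/(1/3) = 4. Minimum is 4 at row 4 (x3 leaves); pivot element 1/3.
Divide row 4 by 1/3; eliminate column x1 from the other rows.
Row 1 update in column x3: 0 − (8/3)·3 = -8.

-8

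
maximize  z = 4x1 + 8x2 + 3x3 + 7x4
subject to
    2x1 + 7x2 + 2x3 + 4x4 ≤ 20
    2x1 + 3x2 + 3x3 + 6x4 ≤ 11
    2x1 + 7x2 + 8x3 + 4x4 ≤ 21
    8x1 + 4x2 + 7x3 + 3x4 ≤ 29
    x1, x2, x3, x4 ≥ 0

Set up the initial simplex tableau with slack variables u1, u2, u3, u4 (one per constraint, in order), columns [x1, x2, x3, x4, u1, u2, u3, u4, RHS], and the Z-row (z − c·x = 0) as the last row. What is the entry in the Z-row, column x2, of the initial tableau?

The Z-row carries the negated objective coefficients: the x2 entry is -8.

-8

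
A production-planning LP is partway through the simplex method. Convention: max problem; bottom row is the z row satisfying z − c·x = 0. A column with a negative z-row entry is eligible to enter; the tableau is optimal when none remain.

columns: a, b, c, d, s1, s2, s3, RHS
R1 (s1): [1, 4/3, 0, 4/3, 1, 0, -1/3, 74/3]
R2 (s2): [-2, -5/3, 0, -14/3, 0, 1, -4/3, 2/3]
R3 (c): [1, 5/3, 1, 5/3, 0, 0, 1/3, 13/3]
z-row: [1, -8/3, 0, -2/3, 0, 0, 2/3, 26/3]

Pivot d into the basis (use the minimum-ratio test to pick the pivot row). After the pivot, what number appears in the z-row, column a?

Ratio test on column d — row 1: (74/3)/(4/3) = 37/2; row 2: entry -14/3 ≤ 0; row 3: (13/3)/(5/3) = 13/5. Minimum is 13/5 at row 3 (c leaves); pivot element 5/3.
Divide row 3 by 5/3; eliminate column d from the other rows.
z-row update in column a: 1 − (-2/3)·(3/5) = 7/5.

7/5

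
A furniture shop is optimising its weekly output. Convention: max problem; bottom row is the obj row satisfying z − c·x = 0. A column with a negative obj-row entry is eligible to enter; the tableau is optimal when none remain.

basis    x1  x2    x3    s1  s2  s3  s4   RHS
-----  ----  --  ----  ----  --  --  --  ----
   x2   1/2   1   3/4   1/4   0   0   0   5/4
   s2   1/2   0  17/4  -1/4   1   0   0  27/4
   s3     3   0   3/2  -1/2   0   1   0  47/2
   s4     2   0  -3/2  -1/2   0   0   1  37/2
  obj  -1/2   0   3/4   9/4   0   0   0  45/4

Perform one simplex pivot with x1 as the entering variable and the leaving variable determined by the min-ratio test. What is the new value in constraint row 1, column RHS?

5/2

Ratio test on column x1 — row 1: (5/4)/(1/2) = 5/2; row 2: (27/4)/(1/2) = 27/2; row 3: (47/2)/3 = 47/6; row 4: (37/2)/2 = 37/4. Minimum is 5/2 at row 1 (x2 leaves); pivot element 1/2.
Divide row 1 by 1/2; eliminate column x1 from the other rows.
In the new row 1, the RHS entry is the old entry divided by the pivot: (5/4)/(1/2) = 5/2.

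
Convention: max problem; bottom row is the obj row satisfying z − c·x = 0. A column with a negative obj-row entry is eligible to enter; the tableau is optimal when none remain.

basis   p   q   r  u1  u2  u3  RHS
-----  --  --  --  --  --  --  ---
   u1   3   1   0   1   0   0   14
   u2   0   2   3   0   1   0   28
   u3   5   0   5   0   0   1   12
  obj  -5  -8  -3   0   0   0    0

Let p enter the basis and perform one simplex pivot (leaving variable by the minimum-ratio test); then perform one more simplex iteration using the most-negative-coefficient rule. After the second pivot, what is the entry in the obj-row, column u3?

-19/5

Ratio test on column p — row 1: 14/3 = 14/3; row 2: entry 0 ≤ 0; row 3: 12/5 = 12/5. Minimum is 12/5 at row 3 (u3 leaves); pivot element 5.
Divide row 3 by 5; eliminate column p from the other rows.
Second iteration: most negative obj-row entry is -8 in column q, so q enters.
Ratio test on column q — row 1: (34/5)/1 = 34/5; row 2: 28/2 = 14; row 3: entry 0 ≤ 0. Minimum is 34/5 at row 1 (u1 leaves); pivot element 1.
Divide row 1 by 1; eliminate column q from the other rows.
After both pivots, the entry at the obj-row, column u3 is -19/5.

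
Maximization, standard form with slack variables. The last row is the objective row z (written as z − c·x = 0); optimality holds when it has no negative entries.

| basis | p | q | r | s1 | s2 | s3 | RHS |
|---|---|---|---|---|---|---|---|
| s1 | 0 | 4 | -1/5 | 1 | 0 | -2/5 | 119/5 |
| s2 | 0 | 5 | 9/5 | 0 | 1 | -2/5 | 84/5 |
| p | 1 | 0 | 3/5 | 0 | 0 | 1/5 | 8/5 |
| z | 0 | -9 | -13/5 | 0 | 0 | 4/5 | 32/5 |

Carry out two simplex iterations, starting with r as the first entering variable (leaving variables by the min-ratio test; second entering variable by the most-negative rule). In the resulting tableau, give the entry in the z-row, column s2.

9/5

Ratio test on column r — row 1: entry -1/5 ≤ 0; row 2: (84/5)/(9/5) = 28/3; row 3: (8/5)/(3/5) = 8/3. Minimum is 8/3 at row 3 (p leaves); pivot element 3/5.
Divide row 3 by 3/5; eliminate column r from the other rows.
Second iteration: most negative z-row entry is -9 in column q, so q enters.
Ratio test on column q — row 1: (73/3)/4 = 73/12; row 2: 12/5 = 12/5; row 3: entry 0 ≤ 0. Minimum is 12/5 at row 2 (s2 leaves); pivot element 5.
Divide row 2 by 5; eliminate column q from the other rows.
After both pivots, the entry at the z-row, column s2 is 9/5.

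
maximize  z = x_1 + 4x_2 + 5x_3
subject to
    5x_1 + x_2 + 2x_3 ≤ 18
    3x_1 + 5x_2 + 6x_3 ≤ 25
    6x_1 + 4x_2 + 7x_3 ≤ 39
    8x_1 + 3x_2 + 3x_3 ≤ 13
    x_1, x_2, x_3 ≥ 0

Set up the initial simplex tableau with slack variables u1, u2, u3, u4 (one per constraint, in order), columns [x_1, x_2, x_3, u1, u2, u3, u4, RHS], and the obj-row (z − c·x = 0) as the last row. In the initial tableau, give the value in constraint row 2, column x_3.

Constraint 2 has coefficient 6 on x_3.

6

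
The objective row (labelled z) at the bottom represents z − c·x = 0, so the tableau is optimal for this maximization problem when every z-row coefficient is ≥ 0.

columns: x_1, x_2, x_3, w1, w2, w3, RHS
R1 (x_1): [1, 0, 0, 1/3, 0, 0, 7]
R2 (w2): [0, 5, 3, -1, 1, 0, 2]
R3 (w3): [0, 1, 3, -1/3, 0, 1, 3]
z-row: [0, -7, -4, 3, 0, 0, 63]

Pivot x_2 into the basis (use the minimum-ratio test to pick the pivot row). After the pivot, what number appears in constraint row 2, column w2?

1/5

Ratio test on column x_2 — row 1: entry 0 ≤ 0; row 2: 2/5 = 2/5; row 3: 3/1 = 3. Minimum is 2/5 at row 2 (w2 leaves); pivot element 5.
Divide row 2 by 5; eliminate column x_2 from the other rows.
In the new row 2, the w2 entry is the old entry divided by the pivot: 1/5 = 1/5.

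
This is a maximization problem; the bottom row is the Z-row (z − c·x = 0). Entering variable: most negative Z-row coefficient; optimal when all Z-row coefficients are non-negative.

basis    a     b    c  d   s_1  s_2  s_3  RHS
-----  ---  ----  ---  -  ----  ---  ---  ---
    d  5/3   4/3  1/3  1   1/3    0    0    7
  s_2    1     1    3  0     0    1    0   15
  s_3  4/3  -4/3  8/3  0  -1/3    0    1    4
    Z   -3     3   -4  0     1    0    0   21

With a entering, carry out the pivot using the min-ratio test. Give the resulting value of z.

Ratio test on column a — row 1: 7/(5/3) = 21/5; row 2: 15/1 = 15; row 3: 4/(4/3) = 3. Minimum is 3 at row 3 (s_3 leaves); pivot element 4/3.
Pivot on row 3; the Z-row RHS becomes 21 − (-3)·3 = 30.

30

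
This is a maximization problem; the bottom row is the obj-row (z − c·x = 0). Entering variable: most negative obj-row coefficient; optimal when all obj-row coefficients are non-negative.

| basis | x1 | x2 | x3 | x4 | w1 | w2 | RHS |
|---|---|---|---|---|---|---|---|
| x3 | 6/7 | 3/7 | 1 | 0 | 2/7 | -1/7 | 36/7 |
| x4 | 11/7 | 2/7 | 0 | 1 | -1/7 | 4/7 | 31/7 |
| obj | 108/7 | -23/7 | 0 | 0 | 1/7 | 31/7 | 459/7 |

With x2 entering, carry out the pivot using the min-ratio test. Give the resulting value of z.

Ratio test on column x2 — row 1: (36/7)/(3/7) = 12; row 2: (31/7)/(2/7) = 31/2. Minimum is 12 at row 1 (x3 leaves); pivot element 3/7.
Pivot on row 1; the obj-row RHS becomes 459/7 − (-23/7)·12 = 105.

105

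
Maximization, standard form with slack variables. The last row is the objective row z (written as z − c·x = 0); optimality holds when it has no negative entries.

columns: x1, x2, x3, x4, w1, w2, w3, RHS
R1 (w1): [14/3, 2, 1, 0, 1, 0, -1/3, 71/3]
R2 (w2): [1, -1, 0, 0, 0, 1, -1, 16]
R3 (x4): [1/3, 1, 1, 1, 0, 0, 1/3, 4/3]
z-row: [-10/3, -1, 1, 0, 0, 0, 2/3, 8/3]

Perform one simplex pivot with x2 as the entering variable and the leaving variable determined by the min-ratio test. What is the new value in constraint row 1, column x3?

Ratio test on column x2 — row 1: (71/3)/2 = 71/6; row 2: entry -1 ≤ 0; row 3: (4/3)/1 = 4/3. Minimum is 4/3 at row 3 (x4 leaves); pivot element 1.
Divide row 3 by 1; eliminate column x2 from the other rows.
Row 1 update in column x3: 1 − 2·1 = -1.

-1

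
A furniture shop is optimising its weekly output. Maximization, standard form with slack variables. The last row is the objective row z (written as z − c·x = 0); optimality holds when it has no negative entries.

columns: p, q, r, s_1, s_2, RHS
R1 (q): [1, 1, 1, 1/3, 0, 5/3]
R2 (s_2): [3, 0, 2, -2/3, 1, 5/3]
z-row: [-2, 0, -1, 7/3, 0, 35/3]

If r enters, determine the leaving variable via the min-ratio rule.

Column r entries and ratios — q: (5/3)/1 = 5/3; s_2: (5/3)/2 = 5/6.
Smallest ratio is 5/6 in the row of s_2, so s_2 leaves.

s_2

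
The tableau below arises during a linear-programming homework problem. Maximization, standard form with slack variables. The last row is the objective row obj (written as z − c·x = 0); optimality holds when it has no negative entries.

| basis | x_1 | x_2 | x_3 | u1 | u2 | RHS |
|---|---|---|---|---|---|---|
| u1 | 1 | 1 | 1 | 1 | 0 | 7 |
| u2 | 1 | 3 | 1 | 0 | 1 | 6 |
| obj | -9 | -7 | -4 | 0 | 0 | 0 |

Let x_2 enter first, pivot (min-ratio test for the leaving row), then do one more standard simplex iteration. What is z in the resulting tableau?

Ratio test on column x_2 — row 1: 7/1 = 7; row 2: 6/3 = 2. Minimum is 2 at row 2 (u2 leaves); pivot element 3.
Pivot on row 2; the obj-row RHS becomes 0 − (-7)·2 = 14.
Next entering variable (most negative obj-row entry -20/3): x_1.
Ratio test on column x_1 — row 1: 5/(2/3) = 15/2; row 2: 2/(1/3) = 6. Minimum is 6 at row 2 (x_2 leaves); pivot element 1/3.
After the second pivot the obj-row RHS is 14 − (-20/3)·6 = 54.

54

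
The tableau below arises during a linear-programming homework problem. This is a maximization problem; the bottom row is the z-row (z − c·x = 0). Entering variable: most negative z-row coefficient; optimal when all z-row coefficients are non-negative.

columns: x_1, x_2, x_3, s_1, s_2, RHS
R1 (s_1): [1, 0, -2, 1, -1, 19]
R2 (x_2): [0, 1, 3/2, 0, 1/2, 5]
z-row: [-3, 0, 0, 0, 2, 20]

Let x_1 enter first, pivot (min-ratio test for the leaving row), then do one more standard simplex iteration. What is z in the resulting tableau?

97

Ratio test on column x_1 — row 1: 19/1 = 19; row 2: entry 0 ≤ 0. Minimum is 19 at row 1 (s_1 leaves); pivot element 1.
Pivot on row 1; the z-row RHS becomes 20 − (-3)·19 = 77.
Next entering variable (most negative z-row entry -6): x_3.
Ratio test on column x_3 — row 1: entry -2 ≤ 0; row 2: 5/(3/2) = 10/3. Minimum is 10/3 at row 2 (x_2 leaves); pivot element 3/2.
After the second pivot the z-row RHS is 77 − (-6)·(10/3) = 97.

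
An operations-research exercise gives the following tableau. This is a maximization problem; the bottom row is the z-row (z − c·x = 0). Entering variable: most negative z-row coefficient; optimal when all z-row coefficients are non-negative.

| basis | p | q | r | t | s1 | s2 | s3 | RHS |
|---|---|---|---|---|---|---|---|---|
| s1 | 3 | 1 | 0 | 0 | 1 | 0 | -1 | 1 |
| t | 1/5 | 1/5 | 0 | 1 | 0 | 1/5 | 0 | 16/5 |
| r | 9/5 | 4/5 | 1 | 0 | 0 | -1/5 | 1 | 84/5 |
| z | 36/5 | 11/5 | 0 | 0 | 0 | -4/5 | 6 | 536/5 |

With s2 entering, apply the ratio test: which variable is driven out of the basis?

t

Column s2 entries and ratios — s1: 0 ≤ 0, skip; t: (16/5)/(1/5) = 16; r: -1/5 ≤ 0, skip.
Smallest ratio is 16 in the row of t, so t leaves.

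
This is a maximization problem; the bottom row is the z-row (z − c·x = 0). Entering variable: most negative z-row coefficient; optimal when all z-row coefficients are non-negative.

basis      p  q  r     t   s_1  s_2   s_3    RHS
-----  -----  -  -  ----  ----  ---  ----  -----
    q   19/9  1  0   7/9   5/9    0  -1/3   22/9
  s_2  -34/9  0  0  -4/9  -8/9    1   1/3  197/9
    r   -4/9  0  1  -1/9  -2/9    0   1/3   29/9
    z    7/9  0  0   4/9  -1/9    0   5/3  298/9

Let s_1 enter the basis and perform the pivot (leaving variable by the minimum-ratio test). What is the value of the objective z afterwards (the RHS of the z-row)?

168/5

Ratio test on column s_1 — row 1: (22/9)/(5/9) = 22/5; row 2: entry -8/9 ≤ 0; row 3: entry -2/9 ≤ 0. Minimum is 22/5 at row 1 (q leaves); pivot element 5/9.
Pivot on row 1; the z-row RHS becomes 298/9 − (-1/9)·(22/5) = 168/5.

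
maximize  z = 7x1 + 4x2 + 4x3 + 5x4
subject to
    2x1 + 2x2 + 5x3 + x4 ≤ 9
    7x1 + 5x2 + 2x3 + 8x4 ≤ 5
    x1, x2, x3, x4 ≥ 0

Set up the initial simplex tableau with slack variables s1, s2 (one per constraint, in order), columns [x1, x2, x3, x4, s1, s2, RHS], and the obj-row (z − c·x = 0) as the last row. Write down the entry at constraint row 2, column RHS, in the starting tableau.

5

The RHS of constraint 2 is b_2 = 5.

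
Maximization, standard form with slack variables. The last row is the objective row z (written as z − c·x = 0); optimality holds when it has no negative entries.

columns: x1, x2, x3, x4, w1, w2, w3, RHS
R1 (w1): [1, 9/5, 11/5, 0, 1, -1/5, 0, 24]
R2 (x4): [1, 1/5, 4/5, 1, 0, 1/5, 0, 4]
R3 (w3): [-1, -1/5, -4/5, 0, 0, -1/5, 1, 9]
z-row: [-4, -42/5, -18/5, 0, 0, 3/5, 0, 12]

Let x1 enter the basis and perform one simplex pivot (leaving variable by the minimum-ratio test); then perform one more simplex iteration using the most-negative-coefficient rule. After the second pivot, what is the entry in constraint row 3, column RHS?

13

Ratio test on column x1 — row 1: 24/1 = 24; row 2: 4/1 = 4; row 3: entry -1 ≤ 0. Minimum is 4 at row 2 (x4 leaves); pivot element 1.
Divide row 2 by 1; eliminate column x1 from the other rows.
Second iteration: most negative z-row entry is -38/5 in column x2, so x2 enters.
Ratio test on column x2 — row 1: 20/(8/5) = 25/2; row 2: 4/(1/5) = 20; row 3: entry 0 ≤ 0. Minimum is 25/2 at row 1 (w1 leaves); pivot element 8/5.
Divide row 1 by 8/5; eliminate column x2 from the other rows.
After both pivots, the entry at constraint row 3, column RHS is 13.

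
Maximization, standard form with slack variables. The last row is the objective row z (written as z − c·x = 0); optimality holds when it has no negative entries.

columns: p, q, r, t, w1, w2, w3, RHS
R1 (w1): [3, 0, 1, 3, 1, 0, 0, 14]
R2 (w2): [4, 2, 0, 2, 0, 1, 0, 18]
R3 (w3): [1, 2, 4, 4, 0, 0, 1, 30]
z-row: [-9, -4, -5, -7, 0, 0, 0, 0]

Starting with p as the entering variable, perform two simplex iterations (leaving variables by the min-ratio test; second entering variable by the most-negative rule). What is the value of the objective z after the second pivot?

43

Ratio test on column p — row 1: 14/3 = 14/3; row 2: 18/4 = 9/2; row 3: 30/1 = 30. Minimum is 9/2 at row 2 (w2 leaves); pivot element 4.
Pivot on row 2; the z-row RHS becomes 0 − (-9)·(9/2) = 81/2.
Next entering variable (most negative z-row entry -5): r.
Ratio test on column r — row 1: (1/2)/1 = 1/2; row 2: entry 0 ≤ 0; row 3: (51/2)/4 = 51/8. Minimum is 1/2 at row 1 (w1 leaves); pivot element 1.
After the second pivot the z-row RHS is 81/2 − (-5)·(1/2) = 43.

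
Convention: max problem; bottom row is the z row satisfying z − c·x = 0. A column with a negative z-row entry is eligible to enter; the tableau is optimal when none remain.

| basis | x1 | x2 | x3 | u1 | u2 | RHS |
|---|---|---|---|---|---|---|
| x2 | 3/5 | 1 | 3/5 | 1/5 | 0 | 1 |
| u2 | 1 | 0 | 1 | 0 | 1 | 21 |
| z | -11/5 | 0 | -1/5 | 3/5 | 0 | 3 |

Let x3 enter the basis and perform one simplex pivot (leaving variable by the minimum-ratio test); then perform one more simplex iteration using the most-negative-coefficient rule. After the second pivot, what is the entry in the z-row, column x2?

Ratio test on column x3 — row 1: 1/(3/5) = 5/3; row 2: 21/1 = 21. Minimum is 5/3 at row 1 (x2 leaves); pivot element 3/5.
Divide row 1 by 3/5; eliminate column x3 from the other rows.
Second iteration: most negative z-row entry is -2 in column x1, so x1 enters.
Ratio test on column x1 — row 1: (5/3)/1 = 5/3; row 2: entry 0 ≤ 0. Minimum is 5/3 at row 1 (x3 leaves); pivot element 1.
Divide row 1 by 1; eliminate column x1 from the other rows.
After both pivots, the entry at the z-row, column x2 is 11/3.

11/3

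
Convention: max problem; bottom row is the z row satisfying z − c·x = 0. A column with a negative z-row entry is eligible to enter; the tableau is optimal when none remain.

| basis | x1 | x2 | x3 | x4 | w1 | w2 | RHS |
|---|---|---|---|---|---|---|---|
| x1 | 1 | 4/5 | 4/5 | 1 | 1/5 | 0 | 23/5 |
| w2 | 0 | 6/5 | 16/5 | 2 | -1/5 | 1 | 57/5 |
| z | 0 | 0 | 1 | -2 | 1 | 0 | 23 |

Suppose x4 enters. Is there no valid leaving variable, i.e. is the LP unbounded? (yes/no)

no

Column x4 has positive entries in row(s) 1, 2, so the ratio test bounds it — not unbounded.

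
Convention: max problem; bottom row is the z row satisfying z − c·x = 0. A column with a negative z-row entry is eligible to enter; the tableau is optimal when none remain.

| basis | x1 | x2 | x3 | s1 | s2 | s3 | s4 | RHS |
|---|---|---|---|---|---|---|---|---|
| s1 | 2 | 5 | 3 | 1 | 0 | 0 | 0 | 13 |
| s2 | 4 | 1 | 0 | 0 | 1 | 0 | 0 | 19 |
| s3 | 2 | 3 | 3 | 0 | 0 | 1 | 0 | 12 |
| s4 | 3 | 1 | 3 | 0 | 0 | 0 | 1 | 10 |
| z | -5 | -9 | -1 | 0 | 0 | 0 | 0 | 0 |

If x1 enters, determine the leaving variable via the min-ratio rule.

Column x1 entries and ratios — s1: 13/2 = 13/2; s2: 19/4 = 19/4; s3: 12/2 = 6; s4: 10/3 = 10/3.
Smallest ratio is 10/3 in the row of s4, so s4 leaves.

s4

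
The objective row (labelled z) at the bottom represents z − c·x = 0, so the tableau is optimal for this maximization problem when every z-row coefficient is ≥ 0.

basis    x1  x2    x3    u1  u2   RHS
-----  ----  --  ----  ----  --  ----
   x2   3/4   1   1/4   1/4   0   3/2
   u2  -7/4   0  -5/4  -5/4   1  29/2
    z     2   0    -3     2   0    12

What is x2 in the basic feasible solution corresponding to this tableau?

x2 is basic (row 1); its value is the RHS of that row, 3/2.

3/2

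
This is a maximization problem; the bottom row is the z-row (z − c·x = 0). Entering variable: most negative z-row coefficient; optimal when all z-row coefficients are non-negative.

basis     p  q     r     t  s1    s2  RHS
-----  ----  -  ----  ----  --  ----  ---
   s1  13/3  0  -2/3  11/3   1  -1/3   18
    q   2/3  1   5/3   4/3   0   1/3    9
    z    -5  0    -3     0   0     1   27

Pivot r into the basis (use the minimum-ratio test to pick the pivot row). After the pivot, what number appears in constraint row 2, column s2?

1/5

Ratio test on column r — row 1: entry -2/3 ≤ 0; row 2: 9/(5/3) = 27/5. Minimum is 27/5 at row 2 (q leaves); pivot element 5/3.
Divide row 2 by 5/3; eliminate column r from the other rows.
In the new row 2, the s2 entry is the old entry divided by the pivot: (1/3)/(5/3) = 1/5.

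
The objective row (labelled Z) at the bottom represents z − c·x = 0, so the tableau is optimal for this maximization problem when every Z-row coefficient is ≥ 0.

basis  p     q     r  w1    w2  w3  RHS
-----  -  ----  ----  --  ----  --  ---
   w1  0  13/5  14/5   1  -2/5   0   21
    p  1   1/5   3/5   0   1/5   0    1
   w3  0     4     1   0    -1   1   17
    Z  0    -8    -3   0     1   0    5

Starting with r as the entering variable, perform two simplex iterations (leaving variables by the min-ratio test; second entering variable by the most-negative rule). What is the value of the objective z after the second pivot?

Ratio test on column r — row 1: 21/(14/5) = 15/2; row 2: 1/(3/5) = 5/3; row 3: 17/1 = 17. Minimum is 5/3 at row 2 (p leaves); pivot element 3/5.
Pivot on row 2; the Z-row RHS becomes 5 − (-3)·(5/3) = 10.
Next entering variable (most negative Z-row entry -7): q.
Ratio test on column q — row 1: (49/3)/(5/3) = 49/5; row 2: (5/3)/(1/3) = 5; row 3: (46/3)/(11/3) = 46/11. Minimum is 46/11 at row 3 (w3 leaves); pivot element 11/3.
After the second pivot the Z-row RHS is 10 − (-7)·(46/11) = 432/11.

432/11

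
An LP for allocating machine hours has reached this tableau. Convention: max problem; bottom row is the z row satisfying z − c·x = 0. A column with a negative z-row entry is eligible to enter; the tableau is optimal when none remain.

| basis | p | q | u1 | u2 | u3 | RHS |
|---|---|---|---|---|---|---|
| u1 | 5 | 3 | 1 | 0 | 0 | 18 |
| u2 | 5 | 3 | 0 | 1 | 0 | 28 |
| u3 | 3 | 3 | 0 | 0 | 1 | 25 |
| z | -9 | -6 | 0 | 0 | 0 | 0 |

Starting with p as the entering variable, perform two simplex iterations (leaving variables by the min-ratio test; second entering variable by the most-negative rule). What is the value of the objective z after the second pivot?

Ratio test on column p — row 1: 18/5 = 18/5; row 2: 28/5 = 28/5; row 3: 25/3 = 25/3. Minimum is 18/5 at row 1 (u1 leaves); pivot element 5.
Pivot on row 1; the z-row RHS becomes 0 − (-9)·(18/5) = 162/5.
Next entering variable (most negative z-row entry -3/5): q.
Ratio test on column q — row 1: (18/5)/(3/5) = 6; row 2: entry 0 ≤ 0; row 3: (71/5)/(6/5) = 71/6. Minimum is 6 at row 1 (p leaves); pivot element 3/5.
After the second pivot the z-row RHS is 162/5 − (-3/5)·6 = 36.

36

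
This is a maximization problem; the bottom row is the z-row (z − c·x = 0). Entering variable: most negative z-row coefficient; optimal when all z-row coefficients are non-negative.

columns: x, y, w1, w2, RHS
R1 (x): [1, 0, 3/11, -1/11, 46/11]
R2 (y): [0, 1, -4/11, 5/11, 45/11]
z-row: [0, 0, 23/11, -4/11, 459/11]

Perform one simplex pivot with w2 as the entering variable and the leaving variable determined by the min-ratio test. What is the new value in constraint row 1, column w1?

Ratio test on column w2 — row 1: entry -1/11 ≤ 0; row 2: (45/11)/(5/11) = 9. Minimum is 9 at row 2 (y leaves); pivot element 5/11.
Divide row 2 by 5/11; eliminate column w2 from the other rows.
Row 1 update in column w1: 3/11 − (-1/11)·(-4/5) = 1/5.

1/5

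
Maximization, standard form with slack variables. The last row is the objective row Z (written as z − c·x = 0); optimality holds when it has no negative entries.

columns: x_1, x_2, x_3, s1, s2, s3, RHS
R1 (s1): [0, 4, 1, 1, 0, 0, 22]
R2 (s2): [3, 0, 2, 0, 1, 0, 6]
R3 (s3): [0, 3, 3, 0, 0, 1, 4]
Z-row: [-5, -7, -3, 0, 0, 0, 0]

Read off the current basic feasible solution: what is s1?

s1 is basic (row 1); its value is the RHS of that row, 22.

22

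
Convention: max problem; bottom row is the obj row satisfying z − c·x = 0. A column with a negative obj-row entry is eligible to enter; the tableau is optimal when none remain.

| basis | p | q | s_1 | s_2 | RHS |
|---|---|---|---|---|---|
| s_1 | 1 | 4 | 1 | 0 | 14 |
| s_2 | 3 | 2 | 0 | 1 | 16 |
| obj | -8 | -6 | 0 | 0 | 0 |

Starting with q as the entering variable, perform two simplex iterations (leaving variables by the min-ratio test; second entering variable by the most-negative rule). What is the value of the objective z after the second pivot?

Ratio test on column q — row 1: 14/4 = 7/2; row 2: 16/2 = 8. Minimum is 7/2 at row 1 (s_1 leaves); pivot element 4.
Pivot on row 1; the obj-row RHS becomes 0 − (-6)·(7/2) = 21.
Next entering variable (most negative obj-row entry -13/2): p.
Ratio test on column p — row 1: (7/2)/(1/4) = 14; row 2: 9/(5/2) = 18/5. Minimum is 18/5 at row 2 (s_2 leaves); pivot element 5/2.
After the second pivot the obj-row RHS is 21 − (-13/2)·(18/5) = 222/5.

222/5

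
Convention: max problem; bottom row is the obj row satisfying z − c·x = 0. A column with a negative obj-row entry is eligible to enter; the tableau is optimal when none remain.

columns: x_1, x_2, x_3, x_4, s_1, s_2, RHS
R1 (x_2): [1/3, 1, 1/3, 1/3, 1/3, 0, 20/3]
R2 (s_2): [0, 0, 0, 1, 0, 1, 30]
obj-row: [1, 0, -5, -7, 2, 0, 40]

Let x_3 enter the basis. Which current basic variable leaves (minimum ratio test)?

Column x_3 entries and ratios — x_2: (20/3)/(1/3) = 20; s_2: 0 ≤ 0, skip.
Smallest ratio is 20 in the row of x_2, so x_2 leaves.

x_2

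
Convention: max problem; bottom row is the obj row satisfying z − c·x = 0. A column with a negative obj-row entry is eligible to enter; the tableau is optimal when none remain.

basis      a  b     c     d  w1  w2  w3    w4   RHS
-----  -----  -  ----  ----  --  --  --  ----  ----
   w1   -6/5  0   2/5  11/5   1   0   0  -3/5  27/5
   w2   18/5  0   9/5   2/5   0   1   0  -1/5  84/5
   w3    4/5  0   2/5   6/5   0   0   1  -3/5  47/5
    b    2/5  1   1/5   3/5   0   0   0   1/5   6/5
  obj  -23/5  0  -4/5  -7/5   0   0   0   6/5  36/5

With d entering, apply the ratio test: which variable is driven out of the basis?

b

Column d entries and ratios — w1: (27/5)/(11/5) = 27/11; w2: (84/5)/(2/5) = 42; w3: (47/5)/(6/5) = 47/6; b: (6/5)/(3/5) = 2.
Smallest ratio is 2 in the row of b, so b leaves.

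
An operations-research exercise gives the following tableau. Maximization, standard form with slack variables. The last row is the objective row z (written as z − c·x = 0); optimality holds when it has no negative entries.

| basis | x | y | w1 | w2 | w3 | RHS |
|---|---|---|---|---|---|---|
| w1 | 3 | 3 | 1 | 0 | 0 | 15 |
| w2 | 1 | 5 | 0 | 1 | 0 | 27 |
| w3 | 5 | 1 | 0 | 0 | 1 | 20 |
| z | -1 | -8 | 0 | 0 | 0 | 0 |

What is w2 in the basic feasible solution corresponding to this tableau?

27

w2 is basic (row 2); its value is the RHS of that row, 27.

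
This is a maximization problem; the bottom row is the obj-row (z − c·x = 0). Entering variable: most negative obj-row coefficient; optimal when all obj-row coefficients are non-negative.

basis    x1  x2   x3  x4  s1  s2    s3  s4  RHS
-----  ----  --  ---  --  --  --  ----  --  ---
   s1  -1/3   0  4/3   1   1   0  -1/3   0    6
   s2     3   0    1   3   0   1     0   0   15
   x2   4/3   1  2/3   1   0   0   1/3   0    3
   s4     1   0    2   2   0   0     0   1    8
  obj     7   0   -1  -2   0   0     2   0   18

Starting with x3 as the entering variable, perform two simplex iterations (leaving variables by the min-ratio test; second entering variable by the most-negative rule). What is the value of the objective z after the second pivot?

Ratio test on column x3 — row 1: 6/(4/3) = 9/2; row 2: 15/1 = 15; row 3: 3/(2/3) = 9/2; row 4: 8/2 = 4. Minimum is 4 at row 4 (s4 leaves); pivot element 2.
Pivot on row 4; the obj-row RHS becomes 18 − (-1)·4 = 22.
Next entering variable (most negative obj-row entry -1): x4.
Ratio test on column x4 — row 1: entry -1/3 ≤ 0; row 2: 11/2 = 11/2; row 3: (1/3)/(1/3) = 1; row 4: 4/1 = 4. Minimum is 1 at row 3 (x2 leaves); pivot element 1/3.
After the second pivot the obj-row RHS is 22 − (-1)·1 = 23.

23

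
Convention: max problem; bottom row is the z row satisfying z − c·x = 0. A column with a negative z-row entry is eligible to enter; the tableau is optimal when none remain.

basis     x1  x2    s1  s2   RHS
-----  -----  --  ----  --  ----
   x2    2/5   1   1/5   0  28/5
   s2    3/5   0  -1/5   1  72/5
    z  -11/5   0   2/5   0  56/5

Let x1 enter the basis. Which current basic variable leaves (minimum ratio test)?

x2

Column x1 entries and ratios — x2: (28/5)/(2/5) = 14; s2: (72/5)/(3/5) = 24.
Smallest ratio is 14 in the row of x2, so x2 leaves.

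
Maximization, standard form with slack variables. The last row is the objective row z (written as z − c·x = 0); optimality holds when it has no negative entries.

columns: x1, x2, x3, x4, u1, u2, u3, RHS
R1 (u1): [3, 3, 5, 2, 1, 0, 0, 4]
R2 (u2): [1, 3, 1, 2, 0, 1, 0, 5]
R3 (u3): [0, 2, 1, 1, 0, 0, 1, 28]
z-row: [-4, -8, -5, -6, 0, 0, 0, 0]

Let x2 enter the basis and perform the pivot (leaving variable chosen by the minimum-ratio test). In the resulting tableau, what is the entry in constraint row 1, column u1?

Ratio test on column x2 — row 1: 4/3 = 4/3; row 2: 5/3 = 5/3; row 3: 28/2 = 14. Minimum is 4/3 at row 1 (u1 leaves); pivot element 3.
Divide row 1 by 3; eliminate column x2 from the other rows.
In the new row 1, the u1 entry is the old entry divided by the pivot: 1/3 = 1/3.

1/3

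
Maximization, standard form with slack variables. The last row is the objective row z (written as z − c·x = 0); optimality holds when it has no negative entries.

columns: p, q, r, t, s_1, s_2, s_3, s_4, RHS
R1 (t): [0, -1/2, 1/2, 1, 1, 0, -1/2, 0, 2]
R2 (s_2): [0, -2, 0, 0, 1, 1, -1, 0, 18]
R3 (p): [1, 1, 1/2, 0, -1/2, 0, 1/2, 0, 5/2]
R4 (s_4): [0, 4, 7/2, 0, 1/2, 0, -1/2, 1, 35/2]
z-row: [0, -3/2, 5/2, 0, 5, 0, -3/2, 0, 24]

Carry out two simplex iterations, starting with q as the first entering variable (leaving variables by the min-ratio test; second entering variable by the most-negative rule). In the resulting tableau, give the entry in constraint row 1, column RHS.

9/2

Ratio test on column q — row 1: entry -1/2 ≤ 0; row 2: entry -2 ≤ 0; row 3: (5/2)/1 = 5/2; row 4: (35/2)/4 = 35/8. Minimum is 5/2 at row 3 (p leaves); pivot element 1.
Divide row 3 by 1; eliminate column q from the other rows.
Second iteration: most negative z-row entry is -3/4 in column s_3, so s_3 enters.
Ratio test on column s_3 — row 1: entry -1/4 ≤ 0; row 2: entry 0 ≤ 0; row 3: (5/2)/(1/2) = 5; row 4: entry -5/2 ≤ 0. Minimum is 5 at row 3 (q leaves); pivot element 1/2.
Divide row 3 by 1/2; eliminate column s_3 from the other rows.
After both pivots, the entry at constraint row 1, column RHS is 9/2.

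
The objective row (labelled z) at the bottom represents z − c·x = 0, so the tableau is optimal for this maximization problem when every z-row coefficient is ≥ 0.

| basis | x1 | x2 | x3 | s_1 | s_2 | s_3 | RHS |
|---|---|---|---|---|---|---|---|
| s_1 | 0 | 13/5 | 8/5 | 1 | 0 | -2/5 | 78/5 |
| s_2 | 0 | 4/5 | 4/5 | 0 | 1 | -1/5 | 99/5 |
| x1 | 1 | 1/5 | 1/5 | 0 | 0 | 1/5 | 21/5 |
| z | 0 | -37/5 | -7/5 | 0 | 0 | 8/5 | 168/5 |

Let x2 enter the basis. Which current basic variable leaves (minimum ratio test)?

Column x2 entries and ratios — s_1: (78/5)/(13/5) = 6; s_2: (99/5)/(4/5) = 99/4; x1: (21/5)/(1/5) = 21.
Smallest ratio is 6 in the row of s_1, so s_1 leaves.

s_1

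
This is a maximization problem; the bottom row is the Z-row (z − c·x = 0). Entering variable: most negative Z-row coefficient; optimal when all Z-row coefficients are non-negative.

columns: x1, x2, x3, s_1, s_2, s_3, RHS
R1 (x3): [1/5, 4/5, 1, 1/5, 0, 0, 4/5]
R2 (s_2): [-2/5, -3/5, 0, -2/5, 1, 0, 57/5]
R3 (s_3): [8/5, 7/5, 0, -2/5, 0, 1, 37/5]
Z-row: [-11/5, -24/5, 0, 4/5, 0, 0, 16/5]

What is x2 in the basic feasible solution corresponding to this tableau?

0

x2 is not in the basis, so in the current basic feasible solution x2 = 0.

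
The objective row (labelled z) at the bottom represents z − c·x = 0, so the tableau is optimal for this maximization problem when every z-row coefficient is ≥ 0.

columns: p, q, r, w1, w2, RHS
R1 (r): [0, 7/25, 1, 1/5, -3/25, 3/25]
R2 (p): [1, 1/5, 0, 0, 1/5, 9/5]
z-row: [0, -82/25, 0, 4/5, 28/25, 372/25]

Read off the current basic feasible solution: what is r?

r is basic (row 1); its value is the RHS of that row, 3/25.

3/25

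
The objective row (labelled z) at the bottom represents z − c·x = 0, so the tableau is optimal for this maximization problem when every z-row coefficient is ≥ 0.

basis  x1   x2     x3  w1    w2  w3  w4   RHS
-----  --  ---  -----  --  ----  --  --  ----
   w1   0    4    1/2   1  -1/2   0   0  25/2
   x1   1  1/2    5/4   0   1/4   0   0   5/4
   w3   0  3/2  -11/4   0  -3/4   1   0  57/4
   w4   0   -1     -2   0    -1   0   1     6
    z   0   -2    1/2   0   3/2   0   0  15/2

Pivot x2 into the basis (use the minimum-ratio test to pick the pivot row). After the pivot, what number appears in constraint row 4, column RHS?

Ratio test on column x2 — row 1: (25/2)/4 = 25/8; row 2: (5/4)/(1/2) = 5/2; row 3: (57/4)/(3/2) = 19/2; row 4: entry -1 ≤ 0. Minimum is 5/2 at row 2 (x1 leaves); pivot element 1/2.
Divide row 2 by 1/2; eliminate column x2 from the other rows.
Row 4 update in column RHS: 6 − (-1)·(5/2) = 17/2.

17/2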